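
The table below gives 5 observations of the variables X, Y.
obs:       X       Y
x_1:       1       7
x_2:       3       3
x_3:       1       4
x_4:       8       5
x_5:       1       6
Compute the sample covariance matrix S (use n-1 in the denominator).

Step 1 — column means:
  mean(X) = (1 + 3 + 1 + 8 + 1) / 5 = 14/5 = 2.8
  mean(Y) = (7 + 3 + 4 + 5 + 6) / 5 = 25/5 = 5

Step 2 — sample covariance S[i,j] = (1/(n-1)) · Σ_k (x_{k,i} - mean_i) · (x_{k,j} - mean_j), with n-1 = 4.
  S[X,X] = ((-1.8)·(-1.8) + (0.2)·(0.2) + (-1.8)·(-1.8) + (5.2)·(5.2) + (-1.8)·(-1.8)) / 4 = 36.8/4 = 9.2
  S[X,Y] = ((-1.8)·(2) + (0.2)·(-2) + (-1.8)·(-1) + (5.2)·(0) + (-1.8)·(1)) / 4 = -4/4 = -1
  S[Y,Y] = ((2)·(2) + (-2)·(-2) + (-1)·(-1) + (0)·(0) + (1)·(1)) / 4 = 10/4 = 2.5

S is symmetric (S[j,i] = S[i,j]). Assembling:

S = [[9.2, -1],
 [-1, 2.5]]


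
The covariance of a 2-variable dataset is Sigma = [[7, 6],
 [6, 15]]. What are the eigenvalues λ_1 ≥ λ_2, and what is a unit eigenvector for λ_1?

Step 1 — characteristic polynomial of 2×2 Sigma:
  det(Sigma - λI) = λ² - trace · λ + det = 0.
  trace = 7 + 15 = 22, det = 7·15 - (6)² = 69.
Step 2 — discriminant:
  Δ = trace² - 4·det = 484 - 276 = 208.
Step 3 — eigenvalues:
  λ = (trace ± √Δ)/2 = (22 ± 14.4222)/2,
  λ_1 = 18.2111,  λ_2 = 3.7889.

Step 4 — unit eigenvector for λ_1: solve (Sigma - λ_1 I)v = 0. First row:
  (7 - 18.2111)·v_x + (6)·v_y = 0, i.e. (-11.2111)·v_x + (6)·v_y = 0,
  so v ∝ (b, λ_1 - a) = (6, 11.2111) = u.
  ||u|| = √((6)² + (11.2111)²) = √(161.6888) ≈ 12.7157,
  v_1 = u/||u|| ≈ (0.4719, 0.8817) (||v_1|| = 1).

λ_1 = 18.2111,  λ_2 = 3.7889;  v_1 ≈ (0.4719, 0.8817)


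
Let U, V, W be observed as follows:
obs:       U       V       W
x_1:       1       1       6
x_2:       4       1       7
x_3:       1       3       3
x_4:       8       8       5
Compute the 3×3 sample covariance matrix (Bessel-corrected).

Step 1 — column means:
  mean(U) = (1 + 4 + 1 + 8) / 4 = 14/4 = 3.5
  mean(V) = (1 + 1 + 3 + 8) / 4 = 13/4 = 3.25
  mean(W) = (6 + 7 + 3 + 5) / 4 = 21/4 = 5.25

Step 2 — sample covariance S[i,j] = (1/(n-1)) · Σ_k (x_{k,i} - mean_i) · (x_{k,j} - mean_j), with n-1 = 3.
  S[U,U] = ((-2.5)·(-2.5) + (0.5)·(0.5) + (-2.5)·(-2.5) + (4.5)·(4.5)) / 3 = 33/3 = 11
  S[U,V] = ((-2.5)·(-2.25) + (0.5)·(-2.25) + (-2.5)·(-0.25) + (4.5)·(4.75)) / 3 = 26.5/3 = 8.8333
  S[U,W] = ((-2.5)·(0.75) + (0.5)·(1.75) + (-2.5)·(-2.25) + (4.5)·(-0.25)) / 3 = 3.5/3 = 1.1667
  S[V,V] = ((-2.25)·(-2.25) + (-2.25)·(-2.25) + (-0.25)·(-0.25) + (4.75)·(4.75)) / 3 = 32.75/3 = 10.9167
  S[V,W] = ((-2.25)·(0.75) + (-2.25)·(1.75) + (-0.25)·(-2.25) + (4.75)·(-0.25)) / 3 = -6.25/3 = -2.0833
  S[W,W] = ((0.75)·(0.75) + (1.75)·(1.75) + (-2.25)·(-2.25) + (-0.25)·(-0.25)) / 3 = 8.75/3 = 2.9167

S is symmetric (S[j,i] = S[i,j]). Assembling:

S = [[11, 8.8333, 1.1667],
 [8.8333, 10.9167, -2.0833],
 [1.1667, -2.0833, 2.9167]]


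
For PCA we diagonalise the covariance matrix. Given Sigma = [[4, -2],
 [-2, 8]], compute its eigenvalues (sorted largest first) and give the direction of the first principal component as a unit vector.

Step 1 — characteristic polynomial of 2×2 Sigma:
  det(Sigma - λI) = λ² - trace · λ + det = 0.
  trace = 4 + 8 = 12, det = 4·8 - (-2)² = 28.
Step 2 — discriminant:
  Δ = trace² - 4·det = 144 - 112 = 32.
Step 3 — eigenvalues:
  λ = (trace ± √Δ)/2 = (12 ± 5.6569)/2,
  λ_1 = 8.8284,  λ_2 = 3.1716.

Step 4 — unit eigenvector for λ_1: solve (Sigma - λ_1 I)v = 0. First row:
  (4 - 8.8284)·v_x + (-2)·v_y = 0, i.e. (-4.8284)·v_x + (-2)·v_y = 0,
  so v ∝ (b, λ_1 - a) = (-2, 4.8284); multiply by -1 so the first entry is positive: u = (2, -4.8284).
  ||u|| = √((2)² + (-4.8284)²) = √(27.3137) ≈ 5.2263,
  v_1 = u/||u|| ≈ (0.3827, -0.9239) (||v_1|| = 1).

λ_1 = 8.8284,  λ_2 = 3.1716;  v_1 ≈ (0.3827, -0.9239)


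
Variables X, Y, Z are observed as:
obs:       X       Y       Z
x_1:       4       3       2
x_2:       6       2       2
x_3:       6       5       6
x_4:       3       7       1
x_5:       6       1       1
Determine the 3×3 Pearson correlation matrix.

Step 1 — column means:
  mean(X) = (4 + 6 + 6 + 3 + 6) / 5 = 25/5 = 5
  mean(Y) = (3 + 2 + 5 + 7 + 1) / 5 = 18/5 = 3.6
  mean(Z) = (2 + 2 + 6 + 1 + 1) / 5 = 12/5 = 2.4

Step 2 — sample variances and covariances s[i,j] = (1/(n-1)) · Σ_k (x_{k,i} - mean_i) · (x_{k,j} - mean_j), with n-1 = 4:
  s[X,X] = ((-1)·(-1) + (1)·(1) + (1)·(1) + (-2)·(-2) + (1)·(1)) / 4 = 8/4 = 2
  s[X,Y] = ((-1)·(-0.6) + (1)·(-1.6) + (1)·(1.4) + (-2)·(3.4) + (1)·(-2.6)) / 4 = -9/4 = -2.25
  s[X,Z] = ((-1)·(-0.4) + (1)·(-0.4) + (1)·(3.6) + (-2)·(-1.4) + (1)·(-1.4)) / 4 = 5/4 = 1.25
  s[Y,Y] = ((-0.6)·(-0.6) + (-1.6)·(-1.6) + (1.4)·(1.4) + (3.4)·(3.4) + (-2.6)·(-2.6)) / 4 = 23.2/4 = 5.8
  s[Y,Z] = ((-0.6)·(-0.4) + (-1.6)·(-0.4) + (1.4)·(3.6) + (3.4)·(-1.4) + (-2.6)·(-1.4)) / 4 = 4.8/4 = 1.2
  s[Z,Z] = ((-0.4)·(-0.4) + (-0.4)·(-0.4) + (3.6)·(3.6) + (-1.4)·(-1.4) + (-1.4)·(-1.4)) / 4 = 17.2/4 = 4.3
  Sample standard deviations s_i = √(s[i,i]):
  s(X) = √(2) = 1.4142
  s(Y) = √(5.8) = 2.4083
  s(Z) = √(4.3) = 2.0736

Step 3 — r_{ij} = s_{ij} / (s_i · s_j):
  r[X,X] = 1 (diagonal).
  r[X,Y] = -2.25 / (1.4142 · 2.4083) = -2.25 / 3.4059 = -0.6606
  r[X,Z] = 1.25 / (1.4142 · 2.0736) = 1.25 / 2.9326 = 0.4262
  r[Y,Y] = 1 (diagonal).
  r[Y,Z] = 1.2 / (2.4083 · 2.0736) = 1.2 / 4.994 = 0.2403
  r[Z,Z] = 1 (diagonal).

R is symmetric with unit diagonal. Assembling:

R = [[1, -0.6606, 0.4262],
 [-0.6606, 1, 0.2403],
 [0.4262, 0.2403, 1]]


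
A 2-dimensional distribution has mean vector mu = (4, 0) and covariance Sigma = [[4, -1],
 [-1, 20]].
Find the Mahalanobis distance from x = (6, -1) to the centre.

Step 1 — centre the observation: (x - mu) = (2, -1).

Step 2 — invert Sigma. det(Sigma) = 4·20 - (-1)² = 79.
  Sigma^{-1} = (1/det) · [[d, -b], [-b, a]] = [[0.2532, 0.0127],
 [0.0127, 0.0506]].

Step 3 — form the quadratic (x - mu)^T · Sigma^{-1} · (x - mu):
  Sigma^{-1} · (x - mu) = (0.4937, -0.0253).
  (x - mu)^T · [Sigma^{-1} · (x - mu)] = (2)·(0.4937) + (-1)·(-0.0253) = 1.0127.

Step 4 — take square root: d = √(1.0127) ≈ 1.0063.

d(x, mu) = √(1.0127) ≈ 1.0063


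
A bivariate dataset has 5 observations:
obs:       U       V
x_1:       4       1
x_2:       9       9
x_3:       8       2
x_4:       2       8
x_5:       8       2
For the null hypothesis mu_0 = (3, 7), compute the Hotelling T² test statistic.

Step 1 — sample mean vector:
  mean(U) = (4 + 9 + 8 + 2 + 8) / 5 = 31/5 = 6.2
  mean(V) = (1 + 9 + 2 + 8 + 2) / 5 = 22/5 = 4.4
  x̄ = (6.2, 4.4),  deviation x̄ - mu_0 = (6.2, 4.4) - (3, 7) = (3.2, -2.6).

Step 2 — sample covariance matrix, S[i,j] = (1/(n-1)) · Σ_k (x_{k,i} - mean_i) · (x_{k,j} - mean_j), divisor n-1 = 4:
  S[U,U] = ((-2.2)·(-2.2) + (2.8)·(2.8) + (1.8)·(1.8) + (-4.2)·(-4.2) + (1.8)·(1.8)) / 4 = 36.8/4 = 9.2
  S[U,V] = ((-2.2)·(-3.4) + (2.8)·(4.6) + (1.8)·(-2.4) + (-4.2)·(3.6) + (1.8)·(-2.4)) / 4 = -3.4/4 = -0.85
  S[V,V] = ((-3.4)·(-3.4) + (4.6)·(4.6) + (-2.4)·(-2.4) + (3.6)·(3.6) + (-2.4)·(-2.4)) / 4 = 57.2/4 = 14.3
  S = [[9.2, -0.85],
 [-0.85, 14.3]].

Step 3 — invert S. det(S) = 9.2·14.3 - (-0.85)² = 130.8375.
  S^{-1} = (1/det) · [[d, -b], [-b, a]] = [[0.1093, 0.0065],
 [0.0065, 0.0703]].

Step 4 — quadratic form (x̄ - mu_0)^T · S^{-1} · (x̄ - mu_0):
  S^{-1} · (x̄ - mu_0) = (0.3329, -0.162),
  (x̄ - mu_0)^T · [...] = (3.2)·(0.3329) + (-2.6)·(-0.162) = 1.4864.

Step 5 — scale by n: T² = 5 · 1.4864 = 7.4321.

T² ≈ 7.4321


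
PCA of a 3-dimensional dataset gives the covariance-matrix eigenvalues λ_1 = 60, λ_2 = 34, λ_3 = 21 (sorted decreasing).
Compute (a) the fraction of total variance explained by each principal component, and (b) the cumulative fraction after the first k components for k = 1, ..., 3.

Step 1 — total variance = trace(Sigma) = Σ λ_i = 60 + 34 + 21 = 115.

Step 2 — fraction explained by component i = λ_i / Σ λ:
  PC1: 60/115 = 0.5217
  PC2: 34/115 = 0.2957
  PC3: 21/115 = 0.1826

Step 3 — cumulative fraction after k components = (λ_1 + ... + λ_k) / Σ λ:
  k = 1: 60/115 = 0.5217
  k = 2: (60 + 34)/115 = 94/115 = 0.8174
  k = 3: (60 + 34 + 21)/115 = 115/115 = 1

Summary (fraction, with percent):

explained: PC1 0.5217 (52.17%), PC2 0.2957 (29.57%), PC3 0.1826 (18.26%);  cumulative: 0.5217, 0.8174, 1


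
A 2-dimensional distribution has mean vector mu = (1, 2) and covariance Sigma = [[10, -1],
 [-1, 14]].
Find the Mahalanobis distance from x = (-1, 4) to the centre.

Step 1 — centre the observation: (x - mu) = (-2, 2).

Step 2 — invert Sigma. det(Sigma) = 10·14 - (-1)² = 139.
  Sigma^{-1} = (1/det) · [[d, -b], [-b, a]] = [[0.1007, 0.0072],
 [0.0072, 0.0719]].

Step 3 — form the quadratic (x - mu)^T · Sigma^{-1} · (x - mu):
  Sigma^{-1} · (x - mu) = (-0.1871, 0.1295).
  (x - mu)^T · [Sigma^{-1} · (x - mu)] = (-2)·(-0.1871) + (2)·(0.1295) = 0.6331.

Step 4 — take square root: d = √(0.6331) ≈ 0.7957.

d(x, mu) = √(0.6331) ≈ 0.7957


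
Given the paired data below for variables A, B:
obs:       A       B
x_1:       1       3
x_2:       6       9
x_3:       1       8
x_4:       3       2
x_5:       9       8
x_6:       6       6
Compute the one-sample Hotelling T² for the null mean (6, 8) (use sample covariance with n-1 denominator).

Step 1 — sample mean vector:
  mean(A) = (1 + 6 + 1 + 3 + 9 + 6) / 6 = 26/6 = 4.3333
  mean(B) = (3 + 9 + 8 + 2 + 8 + 6) / 6 = 36/6 = 6
  x̄ = (4.3333, 6),  deviation x̄ - mu_0 = (4.3333, 6) - (6, 8) = (-1.6667, -2).

Step 2 — sample covariance matrix, S[i,j] = (1/(n-1)) · Σ_k (x_{k,i} - mean_i) · (x_{k,j} - mean_j), divisor n-1 = 5:
  S[A,A] = ((-3.3333)·(-3.3333) + (1.6667)·(1.6667) + (-3.3333)·(-3.3333) + (-1.3333)·(-1.3333) + (4.6667)·(4.6667) + (1.6667)·(1.6667)) / 5 = 51.3333/5 = 10.2667
  S[A,B] = ((-3.3333)·(-3) + (1.6667)·(3) + (-3.3333)·(2) + (-1.3333)·(-4) + (4.6667)·(2) + (1.6667)·(0)) / 5 = 23/5 = 4.6
  S[B,B] = ((-3)·(-3) + (3)·(3) + (2)·(2) + (-4)·(-4) + (2)·(2) + (0)·(0)) / 5 = 42/5 = 8.4
  S = [[10.2667, 4.6],
 [4.6, 8.4]].

Step 3 — invert S. det(S) = 10.2667·8.4 - (4.6)² = 65.08.
  S^{-1} = (1/det) · [[d, -b], [-b, a]] = [[0.1291, -0.0707],
 [-0.0707, 0.1578]].

Step 4 — quadratic form (x̄ - mu_0)^T · S^{-1} · (x̄ - mu_0):
  S^{-1} · (x̄ - mu_0) = (-0.0738, -0.1977),
  (x̄ - mu_0)^T · [...] = (-1.6667)·(-0.0738) + (-2)·(-0.1977) = 0.5183.

Step 5 — scale by n: T² = 6 · 0.5183 = 3.11.

T² ≈ 3.11


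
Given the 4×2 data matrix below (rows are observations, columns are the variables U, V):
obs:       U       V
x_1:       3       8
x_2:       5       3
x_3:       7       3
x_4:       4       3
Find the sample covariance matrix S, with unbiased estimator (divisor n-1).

Step 1 — column means:
  mean(U) = (3 + 5 + 7 + 4) / 4 = 19/4 = 4.75
  mean(V) = (8 + 3 + 3 + 3) / 4 = 17/4 = 4.25

Step 2 — sample covariance S[i,j] = (1/(n-1)) · Σ_k (x_{k,i} - mean_i) · (x_{k,j} - mean_j), with n-1 = 3.
  S[U,U] = ((-1.75)·(-1.75) + (0.25)·(0.25) + (2.25)·(2.25) + (-0.75)·(-0.75)) / 3 = 8.75/3 = 2.9167
  S[U,V] = ((-1.75)·(3.75) + (0.25)·(-1.25) + (2.25)·(-1.25) + (-0.75)·(-1.25)) / 3 = -8.75/3 = -2.9167
  S[V,V] = ((3.75)·(3.75) + (-1.25)·(-1.25) + (-1.25)·(-1.25) + (-1.25)·(-1.25)) / 3 = 18.75/3 = 6.25

S is symmetric (S[j,i] = S[i,j]). Assembling:

S = [[2.9167, -2.9167],
 [-2.9167, 6.25]]


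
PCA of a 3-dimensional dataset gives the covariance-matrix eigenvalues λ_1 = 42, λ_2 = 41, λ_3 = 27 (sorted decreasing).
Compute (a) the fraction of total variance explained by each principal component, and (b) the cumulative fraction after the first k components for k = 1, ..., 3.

Step 1 — total variance = trace(Sigma) = Σ λ_i = 42 + 41 + 27 = 110.

Step 2 — fraction explained by component i = λ_i / Σ λ:
  PC1: 42/110 = 0.3818
  PC2: 41/110 = 0.3727
  PC3: 27/110 = 0.2455

Step 3 — cumulative fraction after k components = (λ_1 + ... + λ_k) / Σ λ:
  k = 1: 42/110 = 0.3818
  k = 2: (42 + 41)/110 = 83/110 = 0.7545
  k = 3: (42 + 41 + 27)/110 = 110/110 = 1

Summary (fraction, with percent):

explained: PC1 0.3818 (38.18%), PC2 0.3727 (37.27%), PC3 0.2455 (24.55%);  cumulative: 0.3818, 0.7545, 1


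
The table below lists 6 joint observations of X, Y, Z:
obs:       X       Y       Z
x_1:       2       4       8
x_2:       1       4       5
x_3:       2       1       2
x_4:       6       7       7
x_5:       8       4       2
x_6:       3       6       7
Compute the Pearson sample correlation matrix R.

Step 1 — column means:
  mean(X) = (2 + 1 + 2 + 6 + 8 + 3) / 6 = 22/6 = 3.6667
  mean(Y) = (4 + 4 + 1 + 7 + 4 + 6) / 6 = 26/6 = 4.3333
  mean(Z) = (8 + 5 + 2 + 7 + 2 + 7) / 6 = 31/6 = 5.1667

Step 2 — sample variances and covariances s[i,j] = (1/(n-1)) · Σ_k (x_{k,i} - mean_i) · (x_{k,j} - mean_j), with n-1 = 5:
  s[X,X] = ((-1.6667)·(-1.6667) + (-2.6667)·(-2.6667) + (-1.6667)·(-1.6667) + (2.3333)·(2.3333) + (4.3333)·(4.3333) + (-0.6667)·(-0.6667)) / 5 = 37.3333/5 = 7.4667
  s[X,Y] = ((-1.6667)·(-0.3333) + (-2.6667)·(-0.3333) + (-1.6667)·(-3.3333) + (2.3333)·(2.6667) + (4.3333)·(-0.3333) + (-0.6667)·(1.6667)) / 5 = 10.6667/5 = 2.1333
  s[X,Z] = ((-1.6667)·(2.8333) + (-2.6667)·(-0.1667) + (-1.6667)·(-3.1667) + (2.3333)·(1.8333) + (4.3333)·(-3.1667) + (-0.6667)·(1.8333)) / 5 = -9.6667/5 = -1.9333
  s[Y,Y] = ((-0.3333)·(-0.3333) + (-0.3333)·(-0.3333) + (-3.3333)·(-3.3333) + (2.6667)·(2.6667) + (-0.3333)·(-0.3333) + (1.6667)·(1.6667)) / 5 = 21.3333/5 = 4.2667
  s[Y,Z] = ((-0.3333)·(2.8333) + (-0.3333)·(-0.1667) + (-3.3333)·(-3.1667) + (2.6667)·(1.8333) + (-0.3333)·(-3.1667) + (1.6667)·(1.8333)) / 5 = 18.6667/5 = 3.7333
  s[Z,Z] = ((2.8333)·(2.8333) + (-0.1667)·(-0.1667) + (-3.1667)·(-3.1667) + (1.8333)·(1.8333) + (-3.1667)·(-3.1667) + (1.8333)·(1.8333)) / 5 = 34.8333/5 = 6.9667
  Sample standard deviations s_i = √(s[i,i]):
  s(X) = √(7.4667) = 2.7325
  s(Y) = √(4.2667) = 2.0656
  s(Z) = √(6.9667) = 2.6394

Step 3 — r_{ij} = s_{ij} / (s_i · s_j):
  r[X,X] = 1 (diagonal).
  r[X,Y] = 2.1333 / (2.7325 · 2.0656) = 2.1333 / 5.6443 = 0.378
  r[X,Z] = -1.9333 / (2.7325 · 2.6394) = -1.9333 / 7.2123 = -0.2681
  r[Y,Y] = 1 (diagonal).
  r[Y,Z] = 3.7333 / (2.0656 · 2.6394) = 3.7333 / 5.452 = 0.6848
  r[Z,Z] = 1 (diagonal).

R is symmetric with unit diagonal. Assembling:

R = [[1, 0.378, -0.2681],
 [0.378, 1, 0.6848],
 [-0.2681, 0.6848, 1]]


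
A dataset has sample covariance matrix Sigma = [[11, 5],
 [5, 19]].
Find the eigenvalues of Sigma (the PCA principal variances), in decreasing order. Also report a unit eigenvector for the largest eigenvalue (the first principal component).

Step 1 — characteristic polynomial of 2×2 Sigma:
  det(Sigma - λI) = λ² - trace · λ + det = 0.
  trace = 11 + 19 = 30, det = 11·19 - (5)² = 184.
Step 2 — discriminant:
  Δ = trace² - 4·det = 900 - 736 = 164.
Step 3 — eigenvalues:
  λ = (trace ± √Δ)/2 = (30 ± 12.8062)/2,
  λ_1 = 21.4031,  λ_2 = 8.5969.

Step 4 — unit eigenvector for λ_1: solve (Sigma - λ_1 I)v = 0. First row:
  (11 - 21.4031)·v_x + (5)·v_y = 0, i.e. (-10.4031)·v_x + (5)·v_y = 0,
  so v ∝ (b, λ_1 - a) = (5, 10.4031) = u.
  ||u|| = √((5)² + (10.4031)²) = √(133.225) ≈ 11.5423,
  v_1 = u/||u|| ≈ (0.4332, 0.9013) (||v_1|| = 1).

λ_1 = 21.4031,  λ_2 = 8.5969;  v_1 ≈ (0.4332, 0.9013)


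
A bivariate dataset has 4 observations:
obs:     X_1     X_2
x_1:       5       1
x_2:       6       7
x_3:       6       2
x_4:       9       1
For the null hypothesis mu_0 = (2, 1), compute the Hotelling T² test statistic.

Step 1 — sample mean vector:
  mean(X_1) = (5 + 6 + 6 + 9) / 4 = 26/4 = 6.5
  mean(X_2) = (1 + 7 + 2 + 1) / 4 = 11/4 = 2.75
  x̄ = (6.5, 2.75),  deviation x̄ - mu_0 = (6.5, 2.75) - (2, 1) = (4.5, 1.75).

Step 2 — sample covariance matrix, S[i,j] = (1/(n-1)) · Σ_k (x_{k,i} - mean_i) · (x_{k,j} - mean_j), divisor n-1 = 3:
  S[X_1,X_1] = ((-1.5)·(-1.5) + (-0.5)·(-0.5) + (-0.5)·(-0.5) + (2.5)·(2.5)) / 3 = 9/3 = 3
  S[X_1,X_2] = ((-1.5)·(-1.75) + (-0.5)·(4.25) + (-0.5)·(-0.75) + (2.5)·(-1.75)) / 3 = -3.5/3 = -1.1667
  S[X_2,X_2] = ((-1.75)·(-1.75) + (4.25)·(4.25) + (-0.75)·(-0.75) + (-1.75)·(-1.75)) / 3 = 24.75/3 = 8.25
  S = [[3, -1.1667],
 [-1.1667, 8.25]].

Step 3 — invert S. det(S) = 3·8.25 - (-1.1667)² = 23.3889.
  S^{-1} = (1/det) · [[d, -b], [-b, a]] = [[0.3527, 0.0499],
 [0.0499, 0.1283]].

Step 4 — quadratic form (x̄ - mu_0)^T · S^{-1} · (x̄ - mu_0):
  S^{-1} · (x̄ - mu_0) = (1.6746, 0.4489),
  (x̄ - mu_0)^T · [...] = (4.5)·(1.6746) + (1.75)·(0.4489) = 8.3213.

Step 5 — scale by n: T² = 4 · 8.3213 = 33.285.

T² ≈ 33.285


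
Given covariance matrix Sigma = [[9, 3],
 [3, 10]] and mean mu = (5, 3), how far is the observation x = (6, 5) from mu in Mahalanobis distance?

Step 1 — centre the observation: (x - mu) = (1, 2).

Step 2 — invert Sigma. det(Sigma) = 9·10 - (3)² = 81.
  Sigma^{-1} = (1/det) · [[d, -b], [-b, a]] = [[0.1235, -0.037],
 [-0.037, 0.1111]].

Step 3 — form the quadratic (x - mu)^T · Sigma^{-1} · (x - mu):
  Sigma^{-1} · (x - mu) = (0.0494, 0.1852).
  (x - mu)^T · [Sigma^{-1} · (x - mu)] = (1)·(0.0494) + (2)·(0.1852) = 0.4198.

Step 4 — take square root: d = √(0.4198) ≈ 0.6479.

d(x, mu) = √(0.4198) ≈ 0.6479


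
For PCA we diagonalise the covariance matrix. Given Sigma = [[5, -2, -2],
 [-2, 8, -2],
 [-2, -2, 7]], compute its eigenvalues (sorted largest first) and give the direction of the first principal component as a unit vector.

Step 1 — characteristic polynomial p(λ) = det(λI - Sigma) = λ³ - tr·λ² + c_1·λ - det, where tr = trace, c_1 = sum of the principal 2×2 minors, det = det(Sigma):
  tr = 5 + 8 + 7 = 20,
  c_1 = (5·8 - (-2)²) + (5·7 - (-2)²) + (8·7 - (-2)²) = 36 + 31 + 52 = 119,
  det = 5·(8·7 - (-2)²) - (-2)·((-2)·7 - (-2)·(-2)) + (-2)·((-2)·(-2) - 8·(-2)) = 5·(52) - (-2)·(-18) + (-2)·(20) = 184.
  So p(λ) = λ³ - 20λ² + 119λ - 184.
Step 2 — look for an integer root (rational root theorem: any rational root is an integer divisor of 184). Testing λ = 8:
  p(8) = 512 - 1280 + 952 - 184 = 0  ✓
  Dividing out (λ - 8): p(λ) = (λ - 8)(λ² - 12λ + 23).
Step 3 — remaining eigenvalues from the quadratic λ² - 12λ + 23 = 0:
  Δ = 12² - 4·23 = 144 - 92 = 52,  λ = (12 ± √52)/2 = (12 ± 7.2111)/2 ≈ 9.6056 or 2.3944.
  Sorted: λ_1 = 9.6056,  λ_2 = 8,  λ_3 = 2.3944  (check: sum = 20 = tr ✓).

Step 4 — unit eigenvector for λ_1 ≈ 9.6056: v spans the null space of (Sigma - λ_1 I), whose rows are
  r_1 = (-4.6056, -2, -2),  r_2 = (-2, -1.6056, -2),  r_3 = (-2, -2, -2.6056).
  v is orthogonal to every row, so take v ∝ r_1 × r_2 = ((-2)·(-2) - (-2)·(-1.6056), (-2)·(-2) - (-4.6056)·(-2), (-4.6056)·(-1.6056) - (-2)·(-2)) ≈ (0.7889, -5.2111, 3.3944).
  Let u = (0.7889, -5.2111, 3.3944).
  ||u|| = √((0.7889)² + (-5.2111)² + (3.3944)²) = √(39.3002) ≈ 6.269,  v_1 = u/||u|| ≈ (0.1258, -0.8313, 0.5415) (||v_1|| = 1).

λ_1 = 9.6056,  λ_2 = 8,  λ_3 = 2.3944;  v_1 ≈ (0.1258, -0.8313, 0.5415)


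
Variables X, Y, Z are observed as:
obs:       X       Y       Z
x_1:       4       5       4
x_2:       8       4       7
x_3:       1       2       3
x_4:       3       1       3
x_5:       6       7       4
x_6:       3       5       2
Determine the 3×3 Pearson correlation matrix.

Step 1 — column means:
  mean(X) = (4 + 8 + 1 + 3 + 6 + 3) / 6 = 25/6 = 4.1667
  mean(Y) = (5 + 4 + 2 + 1 + 7 + 5) / 6 = 24/6 = 4
  mean(Z) = (4 + 7 + 3 + 3 + 4 + 2) / 6 = 23/6 = 3.8333

Step 2 — sample variances and covariances s[i,j] = (1/(n-1)) · Σ_k (x_{k,i} - mean_i) · (x_{k,j} - mean_j), with n-1 = 5:
  s[X,X] = ((-0.1667)·(-0.1667) + (3.8333)·(3.8333) + (-3.1667)·(-3.1667) + (-1.1667)·(-1.1667) + (1.8333)·(1.8333) + (-1.1667)·(-1.1667)) / 5 = 30.8333/5 = 6.1667
  s[X,Y] = ((-0.1667)·(1) + (3.8333)·(0) + (-3.1667)·(-2) + (-1.1667)·(-3) + (1.8333)·(3) + (-1.1667)·(1)) / 5 = 14/5 = 2.8
  s[X,Z] = ((-0.1667)·(0.1667) + (3.8333)·(3.1667) + (-3.1667)·(-0.8333) + (-1.1667)·(-0.8333) + (1.8333)·(0.1667) + (-1.1667)·(-1.8333)) / 5 = 18.1667/5 = 3.6333
  s[Y,Y] = ((1)·(1) + (0)·(0) + (-2)·(-2) + (-3)·(-3) + (3)·(3) + (1)·(1)) / 5 = 24/5 = 4.8
  s[Y,Z] = ((1)·(0.1667) + (0)·(3.1667) + (-2)·(-0.8333) + (-3)·(-0.8333) + (3)·(0.1667) + (1)·(-1.8333)) / 5 = 3/5 = 0.6
  s[Z,Z] = ((0.1667)·(0.1667) + (3.1667)·(3.1667) + (-0.8333)·(-0.8333) + (-0.8333)·(-0.8333) + (0.1667)·(0.1667) + (-1.8333)·(-1.8333)) / 5 = 14.8333/5 = 2.9667
  Sample standard deviations s_i = √(s[i,i]):
  s(X) = √(6.1667) = 2.4833
  s(Y) = √(4.8) = 2.1909
  s(Z) = √(2.9667) = 1.7224

Step 3 — r_{ij} = s_{ij} / (s_i · s_j):
  r[X,X] = 1 (diagonal).
  r[X,Y] = 2.8 / (2.4833 · 2.1909) = 2.8 / 5.4406 = 0.5147
  r[X,Z] = 3.6333 / (2.4833 · 1.7224) = 3.6333 / 4.2772 = 0.8495
  r[Y,Y] = 1 (diagonal).
  r[Y,Z] = 0.6 / (2.1909 · 1.7224) = 0.6 / 3.7736 = 0.159
  r[Z,Z] = 1 (diagonal).

R is symmetric with unit diagonal. Assembling:

R = [[1, 0.5147, 0.8495],
 [0.5147, 1, 0.159],
 [0.8495, 0.159, 1]]


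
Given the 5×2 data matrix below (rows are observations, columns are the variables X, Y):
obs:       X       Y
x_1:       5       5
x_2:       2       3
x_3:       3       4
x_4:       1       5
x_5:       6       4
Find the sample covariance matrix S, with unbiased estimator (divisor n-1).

Step 1 — column means:
  mean(X) = (5 + 2 + 3 + 1 + 6) / 5 = 17/5 = 3.4
  mean(Y) = (5 + 3 + 4 + 5 + 4) / 5 = 21/5 = 4.2

Step 2 — sample covariance S[i,j] = (1/(n-1)) · Σ_k (x_{k,i} - mean_i) · (x_{k,j} - mean_j), with n-1 = 4.
  S[X,X] = ((1.6)·(1.6) + (-1.4)·(-1.4) + (-0.4)·(-0.4) + (-2.4)·(-2.4) + (2.6)·(2.6)) / 4 = 17.2/4 = 4.3
  S[X,Y] = ((1.6)·(0.8) + (-1.4)·(-1.2) + (-0.4)·(-0.2) + (-2.4)·(0.8) + (2.6)·(-0.2)) / 4 = 0.6/4 = 0.15
  S[Y,Y] = ((0.8)·(0.8) + (-1.2)·(-1.2) + (-0.2)·(-0.2) + (0.8)·(0.8) + (-0.2)·(-0.2)) / 4 = 2.8/4 = 0.7

S is symmetric (S[j,i] = S[i,j]). Assembling:

S = [[4.3, 0.15],
 [0.15, 0.7]]


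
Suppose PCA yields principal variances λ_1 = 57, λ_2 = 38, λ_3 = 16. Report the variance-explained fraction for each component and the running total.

Step 1 — total variance = trace(Sigma) = Σ λ_i = 57 + 38 + 16 = 111.

Step 2 — fraction explained by component i = λ_i / Σ λ:
  PC1: 57/111 = 0.5135
  PC2: 38/111 = 0.3423
  PC3: 16/111 = 0.1441

Step 3 — cumulative fraction after k components = (λ_1 + ... + λ_k) / Σ λ:
  k = 1: 57/111 = 0.5135
  k = 2: (57 + 38)/111 = 95/111 = 0.8559
  k = 3: (57 + 38 + 16)/111 = 111/111 = 1

Summary (fraction, with percent):

explained: PC1 0.5135 (51.35%), PC2 0.3423 (34.23%), PC3 0.1441 (14.41%);  cumulative: 0.5135, 0.8559, 1


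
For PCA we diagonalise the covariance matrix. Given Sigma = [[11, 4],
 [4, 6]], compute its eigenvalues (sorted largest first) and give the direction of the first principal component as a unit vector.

Step 1 — characteristic polynomial of 2×2 Sigma:
  det(Sigma - λI) = λ² - trace · λ + det = 0.
  trace = 11 + 6 = 17, det = 11·6 - (4)² = 50.
Step 2 — discriminant:
  Δ = trace² - 4·det = 289 - 200 = 89.
Step 3 — eigenvalues:
  λ = (trace ± √Δ)/2 = (17 ± 9.434)/2,
  λ_1 = 13.217,  λ_2 = 3.783.

Step 4 — unit eigenvector for λ_1: solve (Sigma - λ_1 I)v = 0. First row:
  (11 - 13.217)·v_x + (4)·v_y = 0, i.e. (-2.217)·v_x + (4)·v_y = 0,
  so v ∝ (b, λ_1 - a) = (4, 2.217) = u.
  ||u|| = √((4)² + (2.217)²) = √(20.915) ≈ 4.5733,
  v_1 = u/||u|| ≈ (0.8746, 0.4848) (||v_1|| = 1).

λ_1 = 13.217,  λ_2 = 3.783;  v_1 ≈ (0.8746, 0.4848)


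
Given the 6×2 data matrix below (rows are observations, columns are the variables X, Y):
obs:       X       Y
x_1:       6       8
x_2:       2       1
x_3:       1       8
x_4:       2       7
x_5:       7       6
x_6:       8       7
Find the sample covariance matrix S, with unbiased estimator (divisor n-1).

Step 1 — column means:
  mean(X) = (6 + 2 + 1 + 2 + 7 + 8) / 6 = 26/6 = 4.3333
  mean(Y) = (8 + 1 + 8 + 7 + 6 + 7) / 6 = 37/6 = 6.1667

Step 2 — sample covariance S[i,j] = (1/(n-1)) · Σ_k (x_{k,i} - mean_i) · (x_{k,j} - mean_j), with n-1 = 5.
  S[X,X] = ((1.6667)·(1.6667) + (-2.3333)·(-2.3333) + (-3.3333)·(-3.3333) + (-2.3333)·(-2.3333) + (2.6667)·(2.6667) + (3.6667)·(3.6667)) / 5 = 45.3333/5 = 9.0667
  S[X,Y] = ((1.6667)·(1.8333) + (-2.3333)·(-5.1667) + (-3.3333)·(1.8333) + (-2.3333)·(0.8333) + (2.6667)·(-0.1667) + (3.6667)·(0.8333)) / 5 = 9.6667/5 = 1.9333
  S[Y,Y] = ((1.8333)·(1.8333) + (-5.1667)·(-5.1667) + (1.8333)·(1.8333) + (0.8333)·(0.8333) + (-0.1667)·(-0.1667) + (0.8333)·(0.8333)) / 5 = 34.8333/5 = 6.9667

S is symmetric (S[j,i] = S[i,j]). Assembling:

S = [[9.0667, 1.9333],
 [1.9333, 6.9667]]


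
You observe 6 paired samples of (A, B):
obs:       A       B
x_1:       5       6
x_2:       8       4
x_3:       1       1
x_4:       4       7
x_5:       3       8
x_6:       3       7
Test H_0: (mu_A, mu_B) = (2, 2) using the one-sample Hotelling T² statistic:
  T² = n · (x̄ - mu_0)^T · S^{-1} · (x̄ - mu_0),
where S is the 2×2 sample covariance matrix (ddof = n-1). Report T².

Step 1 — sample mean vector:
  mean(A) = (5 + 8 + 1 + 4 + 3 + 3) / 6 = 24/6 = 4
  mean(B) = (6 + 4 + 1 + 7 + 8 + 7) / 6 = 33/6 = 5.5
  x̄ = (4, 5.5),  deviation x̄ - mu_0 = (4, 5.5) - (2, 2) = (2, 3.5).

Step 2 — sample covariance matrix, S[i,j] = (1/(n-1)) · Σ_k (x_{k,i} - mean_i) · (x_{k,j} - mean_j), divisor n-1 = 5:
  S[A,A] = ((1)·(1) + (4)·(4) + (-3)·(-3) + (0)·(0) + (-1)·(-1) + (-1)·(-1)) / 5 = 28/5 = 5.6
  S[A,B] = ((1)·(0.5) + (4)·(-1.5) + (-3)·(-4.5) + (0)·(1.5) + (-1)·(2.5) + (-1)·(1.5)) / 5 = 4/5 = 0.8
  S[B,B] = ((0.5)·(0.5) + (-1.5)·(-1.5) + (-4.5)·(-4.5) + (1.5)·(1.5) + (2.5)·(2.5) + (1.5)·(1.5)) / 5 = 33.5/5 = 6.7
  S = [[5.6, 0.8],
 [0.8, 6.7]].

Step 3 — invert S. det(S) = 5.6·6.7 - (0.8)² = 36.88.
  S^{-1} = (1/det) · [[d, -b], [-b, a]] = [[0.1817, -0.0217],
 [-0.0217, 0.1518]].

Step 4 — quadratic form (x̄ - mu_0)^T · S^{-1} · (x̄ - mu_0):
  S^{-1} · (x̄ - mu_0) = (0.2874, 0.4881),
  (x̄ - mu_0)^T · [...] = (2)·(0.2874) + (3.5)·(0.4881) = 2.2831.

Step 5 — scale by n: T² = 6 · 2.2831 = 13.6985.

T² ≈ 13.6985


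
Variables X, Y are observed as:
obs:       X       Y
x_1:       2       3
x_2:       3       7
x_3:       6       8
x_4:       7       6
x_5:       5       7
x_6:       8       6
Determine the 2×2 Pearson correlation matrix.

Step 1 — column means:
  mean(X) = (2 + 3 + 6 + 7 + 5 + 8) / 6 = 31/6 = 5.1667
  mean(Y) = (3 + 7 + 8 + 6 + 7 + 6) / 6 = 37/6 = 6.1667

Step 2 — sample variances and covariances s[i,j] = (1/(n-1)) · Σ_k (x_{k,i} - mean_i) · (x_{k,j} - mean_j), with n-1 = 5:
  s[X,X] = ((-3.1667)·(-3.1667) + (-2.1667)·(-2.1667) + (0.8333)·(0.8333) + (1.8333)·(1.8333) + (-0.1667)·(-0.1667) + (2.8333)·(2.8333)) / 5 = 26.8333/5 = 5.3667
  s[X,Y] = ((-3.1667)·(-3.1667) + (-2.1667)·(0.8333) + (0.8333)·(1.8333) + (1.8333)·(-0.1667) + (-0.1667)·(0.8333) + (2.8333)·(-0.1667)) / 5 = 8.8333/5 = 1.7667
  s[Y,Y] = ((-3.1667)·(-3.1667) + (0.8333)·(0.8333) + (1.8333)·(1.8333) + (-0.1667)·(-0.1667) + (0.8333)·(0.8333) + (-0.1667)·(-0.1667)) / 5 = 14.8333/5 = 2.9667
  Sample standard deviations s_i = √(s[i,i]):
  s(X) = √(5.3667) = 2.3166
  s(Y) = √(2.9667) = 1.7224

Step 3 — r_{ij} = s_{ij} / (s_i · s_j):
  r[X,X] = 1 (diagonal).
  r[X,Y] = 1.7667 / (2.3166 · 1.7224) = 1.7667 / 3.9901 = 0.4428
  r[Y,Y] = 1 (diagonal).

R is symmetric with unit diagonal. Assembling:

R = [[1, 0.4428],
 [0.4428, 1]]


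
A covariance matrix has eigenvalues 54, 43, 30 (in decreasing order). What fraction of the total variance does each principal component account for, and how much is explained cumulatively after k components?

Step 1 — total variance = trace(Sigma) = Σ λ_i = 54 + 43 + 30 = 127.

Step 2 — fraction explained by component i = λ_i / Σ λ:
  PC1: 54/127 = 0.4252
  PC2: 43/127 = 0.3386
  PC3: 30/127 = 0.2362

Step 3 — cumulative fraction after k components = (λ_1 + ... + λ_k) / Σ λ:
  k = 1: 54/127 = 0.4252
  k = 2: (54 + 43)/127 = 97/127 = 0.7638
  k = 3: (54 + 43 + 30)/127 = 127/127 = 1

Summary (fraction, with percent):

explained: PC1 0.4252 (42.52%), PC2 0.3386 (33.86%), PC3 0.2362 (23.62%);  cumulative: 0.4252, 0.7638, 1


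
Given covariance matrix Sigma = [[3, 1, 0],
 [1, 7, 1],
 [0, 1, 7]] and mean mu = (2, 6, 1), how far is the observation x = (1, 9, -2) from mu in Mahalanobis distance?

Step 1 — centre the observation: (x - mu) = (-1, 3, -3).

Step 2 — invert Sigma (cofactor / det for 3×3, or solve directly):
  Sigma^{-1} = [[0.3504, -0.0511, 0.0073],
 [-0.0511, 0.1533, -0.0219],
 [0.0073, -0.0219, 0.146]].

Step 3 — form the quadratic (x - mu)^T · Sigma^{-1} · (x - mu):
  Sigma^{-1} · (x - mu) = (-0.5255, 0.5766, -0.5109).
  (x - mu)^T · [Sigma^{-1} · (x - mu)] = (-1)·(-0.5255) + (3)·(0.5766) + (-3)·(-0.5109) = 3.7883.

Step 4 — take square root: d = √(3.7883) ≈ 1.9464.

d(x, mu) = √(3.7883) ≈ 1.9464


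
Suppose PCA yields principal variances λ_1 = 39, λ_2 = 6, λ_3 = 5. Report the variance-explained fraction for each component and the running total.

Step 1 — total variance = trace(Sigma) = Σ λ_i = 39 + 6 + 5 = 50.

Step 2 — fraction explained by component i = λ_i / Σ λ:
  PC1: 39/50 = 0.78
  PC2: 6/50 = 0.12
  PC3: 5/50 = 0.1

Step 3 — cumulative fraction after k components = (λ_1 + ... + λ_k) / Σ λ:
  k = 1: 39/50 = 0.78
  k = 2: (39 + 6)/50 = 45/50 = 0.9
  k = 3: (39 + 6 + 5)/50 = 50/50 = 1

Summary (fraction, with percent):

explained: PC1 0.78 (78%), PC2 0.12 (12%), PC3 0.1 (10%);  cumulative: 0.78, 0.9, 1


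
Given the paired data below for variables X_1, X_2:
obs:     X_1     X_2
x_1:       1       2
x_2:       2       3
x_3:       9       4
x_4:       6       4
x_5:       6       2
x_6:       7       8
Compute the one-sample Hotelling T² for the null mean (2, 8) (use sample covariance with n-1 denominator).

Step 1 — sample mean vector:
  mean(X_1) = (1 + 2 + 9 + 6 + 6 + 7) / 6 = 31/6 = 5.1667
  mean(X_2) = (2 + 3 + 4 + 4 + 2 + 8) / 6 = 23/6 = 3.8333
  x̄ = (5.1667, 3.8333),  deviation x̄ - mu_0 = (5.1667, 3.8333) - (2, 8) = (3.1667, -4.1667).

Step 2 — sample covariance matrix, S[i,j] = (1/(n-1)) · Σ_k (x_{k,i} - mean_i) · (x_{k,j} - mean_j), divisor n-1 = 5:
  S[X_1,X_1] = ((-4.1667)·(-4.1667) + (-3.1667)·(-3.1667) + (3.8333)·(3.8333) + (0.8333)·(0.8333) + (0.8333)·(0.8333) + (1.8333)·(1.8333)) / 5 = 46.8333/5 = 9.3667
  S[X_1,X_2] = ((-4.1667)·(-1.8333) + (-3.1667)·(-0.8333) + (3.8333)·(0.1667) + (0.8333)·(0.1667) + (0.8333)·(-1.8333) + (1.8333)·(4.1667)) / 5 = 17.1667/5 = 3.4333
  S[X_2,X_2] = ((-1.8333)·(-1.8333) + (-0.8333)·(-0.8333) + (0.1667)·(0.1667) + (0.1667)·(0.1667) + (-1.8333)·(-1.8333) + (4.1667)·(4.1667)) / 5 = 24.8333/5 = 4.9667
  S = [[9.3667, 3.4333],
 [3.4333, 4.9667]].

Step 3 — invert S. det(S) = 9.3667·4.9667 - (3.4333)² = 34.7333.
  S^{-1} = (1/det) · [[d, -b], [-b, a]] = [[0.143, -0.0988],
 [-0.0988, 0.2697]].

Step 4 — quadratic form (x̄ - mu_0)^T · S^{-1} · (x̄ - mu_0):
  S^{-1} · (x̄ - mu_0) = (0.8647, -1.4367),
  (x̄ - mu_0)^T · [...] = (3.1667)·(0.8647) + (-4.1667)·(-1.4367) = 8.7242.

Step 5 — scale by n: T² = 6 · 8.7242 = 52.3455.

T² ≈ 52.3455


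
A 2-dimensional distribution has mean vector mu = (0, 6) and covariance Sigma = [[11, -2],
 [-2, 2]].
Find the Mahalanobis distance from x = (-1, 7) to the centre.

Step 1 — centre the observation: (x - mu) = (-1, 1).

Step 2 — invert Sigma. det(Sigma) = 11·2 - (-2)² = 18.
  Sigma^{-1} = (1/det) · [[d, -b], [-b, a]] = [[0.1111, 0.1111],
 [0.1111, 0.6111]].

Step 3 — form the quadratic (x - mu)^T · Sigma^{-1} · (x - mu):
  Sigma^{-1} · (x - mu) = (0, 0.5).
  (x - mu)^T · [Sigma^{-1} · (x - mu)] = (-1)·(0) + (1)·(0.5) = 0.5.

Step 4 — take square root: d = √(0.5) ≈ 0.7071.

d(x, mu) = √(0.5) ≈ 0.7071


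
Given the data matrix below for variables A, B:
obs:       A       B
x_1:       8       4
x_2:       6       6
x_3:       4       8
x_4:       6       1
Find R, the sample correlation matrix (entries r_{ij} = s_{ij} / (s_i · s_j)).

Step 1 — column means:
  mean(A) = (8 + 6 + 4 + 6) / 4 = 24/4 = 6
  mean(B) = (4 + 6 + 8 + 1) / 4 = 19/4 = 4.75

Step 2 — sample variances and covariances s[i,j] = (1/(n-1)) · Σ_k (x_{k,i} - mean_i) · (x_{k,j} - mean_j), with n-1 = 3:
  s[A,A] = ((2)·(2) + (0)·(0) + (-2)·(-2) + (0)·(0)) / 3 = 8/3 = 2.6667
  s[A,B] = ((2)·(-0.75) + (0)·(1.25) + (-2)·(3.25) + (0)·(-3.75)) / 3 = -8/3 = -2.6667
  s[B,B] = ((-0.75)·(-0.75) + (1.25)·(1.25) + (3.25)·(3.25) + (-3.75)·(-3.75)) / 3 = 26.75/3 = 8.9167
  Sample standard deviations s_i = √(s[i,i]):
  s(A) = √(2.6667) = 1.633
  s(B) = √(8.9167) = 2.9861

Step 3 — r_{ij} = s_{ij} / (s_i · s_j):
  r[A,A] = 1 (diagonal).
  r[A,B] = -2.6667 / (1.633 · 2.9861) = -2.6667 / 4.8762 = -0.5469
  r[B,B] = 1 (diagonal).

R is symmetric with unit diagonal. Assembling:

R = [[1, -0.5469],
 [-0.5469, 1]]


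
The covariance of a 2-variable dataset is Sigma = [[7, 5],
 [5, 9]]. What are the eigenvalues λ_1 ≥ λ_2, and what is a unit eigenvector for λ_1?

Step 1 — characteristic polynomial of 2×2 Sigma:
  det(Sigma - λI) = λ² - trace · λ + det = 0.
  trace = 7 + 9 = 16, det = 7·9 - (5)² = 38.
Step 2 — discriminant:
  Δ = trace² - 4·det = 256 - 152 = 104.
Step 3 — eigenvalues:
  λ = (trace ± √Δ)/2 = (16 ± 10.198)/2,
  λ_1 = 13.099,  λ_2 = 2.901.

Step 4 — unit eigenvector for λ_1: solve (Sigma - λ_1 I)v = 0. First row:
  (7 - 13.099)·v_x + (5)·v_y = 0, i.e. (-6.099)·v_x + (5)·v_y = 0,
  so v ∝ (b, λ_1 - a) = (5, 6.099) = u.
  ||u|| = √((5)² + (6.099)²) = √(62.198) ≈ 7.8866,
  v_1 = u/||u|| ≈ (0.634, 0.7733) (||v_1|| = 1).

λ_1 = 13.099,  λ_2 = 2.901;  v_1 ≈ (0.634, 0.7733)


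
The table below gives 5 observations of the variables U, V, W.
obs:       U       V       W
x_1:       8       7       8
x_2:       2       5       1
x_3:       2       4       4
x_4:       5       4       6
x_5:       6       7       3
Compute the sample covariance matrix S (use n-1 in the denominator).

Step 1 — column means:
  mean(U) = (8 + 2 + 2 + 5 + 6) / 5 = 23/5 = 4.6
  mean(V) = (7 + 5 + 4 + 4 + 7) / 5 = 27/5 = 5.4
  mean(W) = (8 + 1 + 4 + 6 + 3) / 5 = 22/5 = 4.4

Step 2 — sample covariance S[i,j] = (1/(n-1)) · Σ_k (x_{k,i} - mean_i) · (x_{k,j} - mean_j), with n-1 = 4.
  S[U,U] = ((3.4)·(3.4) + (-2.6)·(-2.6) + (-2.6)·(-2.6) + (0.4)·(0.4) + (1.4)·(1.4)) / 4 = 27.2/4 = 6.8
  S[U,V] = ((3.4)·(1.6) + (-2.6)·(-0.4) + (-2.6)·(-1.4) + (0.4)·(-1.4) + (1.4)·(1.6)) / 4 = 11.8/4 = 2.95
  S[U,W] = ((3.4)·(3.6) + (-2.6)·(-3.4) + (-2.6)·(-0.4) + (0.4)·(1.6) + (1.4)·(-1.4)) / 4 = 20.8/4 = 5.2
  S[V,V] = ((1.6)·(1.6) + (-0.4)·(-0.4) + (-1.4)·(-1.4) + (-1.4)·(-1.4) + (1.6)·(1.6)) / 4 = 9.2/4 = 2.3
  S[V,W] = ((1.6)·(3.6) + (-0.4)·(-3.4) + (-1.4)·(-0.4) + (-1.4)·(1.6) + (1.6)·(-1.4)) / 4 = 3.2/4 = 0.8
  S[W,W] = ((3.6)·(3.6) + (-3.4)·(-3.4) + (-0.4)·(-0.4) + (1.6)·(1.6) + (-1.4)·(-1.4)) / 4 = 29.2/4 = 7.3

S is symmetric (S[j,i] = S[i,j]). Assembling:

S = [[6.8, 2.95, 5.2],
 [2.95, 2.3, 0.8],
 [5.2, 0.8, 7.3]]


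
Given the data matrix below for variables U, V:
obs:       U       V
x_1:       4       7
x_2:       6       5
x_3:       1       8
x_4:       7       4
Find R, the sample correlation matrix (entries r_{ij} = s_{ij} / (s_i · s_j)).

Step 1 — column means:
  mean(U) = (4 + 6 + 1 + 7) / 4 = 18/4 = 4.5
  mean(V) = (7 + 5 + 8 + 4) / 4 = 24/4 = 6

Step 2 — sample variances and covariances s[i,j] = (1/(n-1)) · Σ_k (x_{k,i} - mean_i) · (x_{k,j} - mean_j), with n-1 = 3:
  s[U,U] = ((-0.5)·(-0.5) + (1.5)·(1.5) + (-3.5)·(-3.5) + (2.5)·(2.5)) / 3 = 21/3 = 7
  s[U,V] = ((-0.5)·(1) + (1.5)·(-1) + (-3.5)·(2) + (2.5)·(-2)) / 3 = -14/3 = -4.6667
  s[V,V] = ((1)·(1) + (-1)·(-1) + (2)·(2) + (-2)·(-2)) / 3 = 10/3 = 3.3333
  Sample standard deviations s_i = √(s[i,i]):
  s(U) = √(7) = 2.6458
  s(V) = √(3.3333) = 1.8257

Step 3 — r_{ij} = s_{ij} / (s_i · s_j):
  r[U,U] = 1 (diagonal).
  r[U,V] = -4.6667 / (2.6458 · 1.8257) = -4.6667 / 4.8305 = -0.9661
  r[V,V] = 1 (diagonal).

R is symmetric with unit diagonal. Assembling:

R = [[1, -0.9661],
 [-0.9661, 1]]


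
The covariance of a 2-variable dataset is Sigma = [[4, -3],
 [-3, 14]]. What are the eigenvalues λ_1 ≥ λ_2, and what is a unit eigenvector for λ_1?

Step 1 — characteristic polynomial of 2×2 Sigma:
  det(Sigma - λI) = λ² - trace · λ + det = 0.
  trace = 4 + 14 = 18, det = 4·14 - (-3)² = 47.
Step 2 — discriminant:
  Δ = trace² - 4·det = 324 - 188 = 136.
Step 3 — eigenvalues:
  λ = (trace ± √Δ)/2 = (18 ± 11.6619)/2,
  λ_1 = 14.831,  λ_2 = 3.169.

Step 4 — unit eigenvector for λ_1: solve (Sigma - λ_1 I)v = 0. First row:
  (4 - 14.831)·v_x + (-3)·v_y = 0, i.e. (-10.831)·v_x + (-3)·v_y = 0,
  so v ∝ (b, λ_1 - a) = (-3, 10.831); multiply by -1 so the first entry is positive: u = (3, -10.831).
  ||u|| = √((3)² + (-10.831)²) = √(126.3095) ≈ 11.2388,
  v_1 = u/||u|| ≈ (0.2669, -0.9637) (||v_1|| = 1).

λ_1 = 14.831,  λ_2 = 3.169;  v_1 ≈ (0.2669, -0.9637)


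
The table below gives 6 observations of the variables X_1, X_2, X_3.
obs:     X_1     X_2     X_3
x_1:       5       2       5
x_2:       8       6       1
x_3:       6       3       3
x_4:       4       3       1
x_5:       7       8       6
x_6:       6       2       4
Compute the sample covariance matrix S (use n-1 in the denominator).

Step 1 — column means:
  mean(X_1) = (5 + 8 + 6 + 4 + 7 + 6) / 6 = 36/6 = 6
  mean(X_2) = (2 + 6 + 3 + 3 + 8 + 2) / 6 = 24/6 = 4
  mean(X_3) = (5 + 1 + 3 + 1 + 6 + 4) / 6 = 20/6 = 3.3333

Step 2 — sample covariance S[i,j] = (1/(n-1)) · Σ_k (x_{k,i} - mean_i) · (x_{k,j} - mean_j), with n-1 = 5.
  S[X_1,X_1] = ((-1)·(-1) + (2)·(2) + (0)·(0) + (-2)·(-2) + (1)·(1) + (0)·(0)) / 5 = 10/5 = 2
  S[X_1,X_2] = ((-1)·(-2) + (2)·(2) + (0)·(-1) + (-2)·(-1) + (1)·(4) + (0)·(-2)) / 5 = 12/5 = 2.4
  S[X_1,X_3] = ((-1)·(1.6667) + (2)·(-2.3333) + (0)·(-0.3333) + (-2)·(-2.3333) + (1)·(2.6667) + (0)·(0.6667)) / 5 = 1/5 = 0.2
  S[X_2,X_2] = ((-2)·(-2) + (2)·(2) + (-1)·(-1) + (-1)·(-1) + (4)·(4) + (-2)·(-2)) / 5 = 30/5 = 6
  S[X_2,X_3] = ((-2)·(1.6667) + (2)·(-2.3333) + (-1)·(-0.3333) + (-1)·(-2.3333) + (4)·(2.6667) + (-2)·(0.6667)) / 5 = 4/5 = 0.8
  S[X_3,X_3] = ((1.6667)·(1.6667) + (-2.3333)·(-2.3333) + (-0.3333)·(-0.3333) + (-2.3333)·(-2.3333) + (2.6667)·(2.6667) + (0.6667)·(0.6667)) / 5 = 21.3333/5 = 4.2667

S is symmetric (S[j,i] = S[i,j]). Assembling:

S = [[2, 2.4, 0.2],
 [2.4, 6, 0.8],
 [0.2, 0.8, 4.2667]]


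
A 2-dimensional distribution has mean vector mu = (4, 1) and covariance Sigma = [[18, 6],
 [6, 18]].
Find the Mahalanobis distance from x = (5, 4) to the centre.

Step 1 — centre the observation: (x - mu) = (1, 3).

Step 2 — invert Sigma. det(Sigma) = 18·18 - (6)² = 288.
  Sigma^{-1} = (1/det) · [[d, -b], [-b, a]] = [[0.0625, -0.0208],
 [-0.0208, 0.0625]].

Step 3 — form the quadratic (x - mu)^T · Sigma^{-1} · (x - mu):
  Sigma^{-1} · (x - mu) = (0, 0.1667).
  (x - mu)^T · [Sigma^{-1} · (x - mu)] = (1)·(0) + (3)·(0.1667) = 0.5.

Step 4 — take square root: d = √(0.5) ≈ 0.7071.

d(x, mu) = √(0.5) ≈ 0.7071


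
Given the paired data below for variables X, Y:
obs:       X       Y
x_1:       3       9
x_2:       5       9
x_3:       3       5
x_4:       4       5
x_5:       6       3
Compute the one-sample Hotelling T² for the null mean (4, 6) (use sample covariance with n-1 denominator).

Step 1 — sample mean vector:
  mean(X) = (3 + 5 + 3 + 4 + 6) / 5 = 21/5 = 4.2
  mean(Y) = (9 + 9 + 5 + 5 + 3) / 5 = 31/5 = 6.2
  x̄ = (4.2, 6.2),  deviation x̄ - mu_0 = (4.2, 6.2) - (4, 6) = (0.2, 0.2).

Step 2 — sample covariance matrix, S[i,j] = (1/(n-1)) · Σ_k (x_{k,i} - mean_i) · (x_{k,j} - mean_j), divisor n-1 = 4:
  S[X,X] = ((-1.2)·(-1.2) + (0.8)·(0.8) + (-1.2)·(-1.2) + (-0.2)·(-0.2) + (1.8)·(1.8)) / 4 = 6.8/4 = 1.7
  S[X,Y] = ((-1.2)·(2.8) + (0.8)·(2.8) + (-1.2)·(-1.2) + (-0.2)·(-1.2) + (1.8)·(-3.2)) / 4 = -5.2/4 = -1.3
  S[Y,Y] = ((2.8)·(2.8) + (2.8)·(2.8) + (-1.2)·(-1.2) + (-1.2)·(-1.2) + (-3.2)·(-3.2)) / 4 = 28.8/4 = 7.2
  S = [[1.7, -1.3],
 [-1.3, 7.2]].

Step 3 — invert S. det(S) = 1.7·7.2 - (-1.3)² = 10.55.
  S^{-1} = (1/det) · [[d, -b], [-b, a]] = [[0.6825, 0.1232],
 [0.1232, 0.1611]].

Step 4 — quadratic form (x̄ - mu_0)^T · S^{-1} · (x̄ - mu_0):
  S^{-1} · (x̄ - mu_0) = (0.1611, 0.0569),
  (x̄ - mu_0)^T · [...] = (0.2)·(0.1611) + (0.2)·(0.0569) = 0.0436.

Step 5 — scale by n: T² = 5 · 0.0436 = 0.218.

T² ≈ 0.218
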